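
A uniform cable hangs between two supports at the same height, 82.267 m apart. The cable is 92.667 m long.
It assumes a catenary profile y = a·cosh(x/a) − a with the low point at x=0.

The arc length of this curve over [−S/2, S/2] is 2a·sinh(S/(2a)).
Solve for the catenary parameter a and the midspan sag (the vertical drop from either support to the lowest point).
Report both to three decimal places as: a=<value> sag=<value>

a=48.100 sag=18.686

seed: a₀ = √(S³/(24(L−S))) = √(82.267³/(24·10.400)) = 47.229810
iter 1: u=0.870922  f(a)=+4.016e-01  f'(a)=-4.747e-01  a ← 47.229810 − (+4.016e-01/-4.747e-01) = 48.075825
iter 2: u=0.855596  f(a)=+1.105e-02  f'(a)=-4.489e-01  a ← 48.075825 − (+1.105e-02/-4.489e-01) = 48.100428
iter 3: u=0.855159  f(a)=+8.878e-06  f'(a)=-4.482e-01  a ← 48.100428 − (+8.878e-06/-4.482e-01) = 48.100448
iter 4: u=0.855158  f(a)=+5.741e-12  f'(a)=-4.482e-01  a ← 48.100448 − (+5.741e-12/-4.482e-01) = 48.100448
converged: |Δa| < 1e-12 after 4 iterations
sag = a·(cosh(S/(2a)) − 1) = 48.100448·(cosh(0.855158) − 1) = 18.686125
T_max/T_min = cosh(S/(2a)) = 1.388481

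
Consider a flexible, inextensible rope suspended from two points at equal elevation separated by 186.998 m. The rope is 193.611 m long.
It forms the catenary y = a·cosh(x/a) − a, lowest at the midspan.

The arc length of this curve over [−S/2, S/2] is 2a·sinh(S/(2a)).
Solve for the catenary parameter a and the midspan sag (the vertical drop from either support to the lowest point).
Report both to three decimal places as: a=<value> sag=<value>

seed: a₀ = √(S³/(24(L−S))) = √(186.998³/(24·6.613)) = 202.978744
iter 1: u=0.460634  f(a)=+7.051e-02  f'(a)=-6.655e-02  a ← 202.978744 − (+7.051e-02/-6.655e-02) = 204.038268
iter 2: u=0.458242  f(a)=+5.559e-04  f'(a)=-6.551e-02  a ← 204.038268 − (+5.559e-04/-6.551e-02) = 204.046755
iter 3: u=0.458223  f(a)=+3.517e-08  f'(a)=-6.550e-02  a ← 204.046755 − (+3.517e-08/-6.550e-02) = 204.046756
iter 4: u=0.458223  f(a)=-2.842e-14  f'(a)=-6.550e-02  a ← 204.046756 − (-2.842e-14/-6.550e-02) = 204.046756
converged: |Δa| < 1e-12 after 4 iterations
sag = a·(cosh(S/(2a)) − 1) = 204.046756·(cosh(0.458223) − 1) = 21.799173
T_max/T_min = cosh(S/(2a)) = 1.106834

a=204.047 sag=21.799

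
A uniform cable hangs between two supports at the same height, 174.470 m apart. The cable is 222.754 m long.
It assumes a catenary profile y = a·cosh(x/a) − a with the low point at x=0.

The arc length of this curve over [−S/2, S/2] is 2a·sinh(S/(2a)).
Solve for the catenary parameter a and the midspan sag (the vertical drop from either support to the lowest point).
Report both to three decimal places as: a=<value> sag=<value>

seed: a₀ = √(S³/(24(L−S))) = √(174.470³/(24·48.284)) = 67.697698
iter 1: u=1.288596  f(a)=+4.171e+00  f'(a)=-1.678e+00  a ← 67.697698 − (+4.171e+00/-1.678e+00) = 70.183639
iter 2: u=1.242954  f(a)=+2.408e-01  f'(a)=-1.489e+00  a ← 70.183639 − (+2.408e-01/-1.489e+00) = 70.345305
iter 3: u=1.240097  f(a)=+9.109e-04  f'(a)=-1.478e+00  a ← 70.345305 − (+9.109e-04/-1.478e+00) = 70.345921
iter 4: u=1.240086  f(a)=+1.315e-08  f'(a)=-1.478e+00  a ← 70.345921 − (+1.315e-08/-1.478e+00) = 70.345921
iter 5: u=1.240086  f(a)=-2.842e-14  f'(a)=-1.478e+00  a ← 70.345921 − (-2.842e-14/-1.478e+00) = 70.345921
converged: |Δa| < 1e-12 after 5 iterations
sag = a·(cosh(S/(2a)) − 1) = 70.345921·(cosh(1.240086) − 1) = 61.386325
T_max/T_min = cosh(S/(2a)) = 1.872635

a=70.346 sag=61.386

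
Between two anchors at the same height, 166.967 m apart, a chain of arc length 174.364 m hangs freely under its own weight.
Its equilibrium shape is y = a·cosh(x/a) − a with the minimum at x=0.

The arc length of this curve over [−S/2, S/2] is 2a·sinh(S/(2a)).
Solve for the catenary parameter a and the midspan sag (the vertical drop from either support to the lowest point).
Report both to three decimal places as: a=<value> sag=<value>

seed: a₀ = √(S³/(24(L−S))) = √(166.967³/(24·7.397)) = 161.924489
iter 1: u=0.515571  f(a)=+9.894e-02  f'(a)=-9.382e-02  a ← 161.924489 − (+9.894e-02/-9.382e-02) = 162.979066
iter 2: u=0.512234  f(a)=+9.749e-04  f'(a)=-9.197e-02  a ← 162.979066 − (+9.749e-04/-9.197e-02) = 162.989665
iter 3: u=0.512201  f(a)=+9.674e-08  f'(a)=-9.196e-02  a ← 162.989665 − (+9.674e-08/-9.196e-02) = 162.989666
iter 4: u=0.512201  f(a)=+5.684e-14  f'(a)=-9.196e-02  a ← 162.989666 − (+5.684e-14/-9.196e-02) = 162.989666
converged: |Δa| < 1e-12 after 4 iterations
sag = a·(cosh(S/(2a)) − 1) = 162.989666·(cosh(0.512201) − 1) = 21.851705
T_max/T_min = cosh(S/(2a)) = 1.134068

a=162.990 sag=21.852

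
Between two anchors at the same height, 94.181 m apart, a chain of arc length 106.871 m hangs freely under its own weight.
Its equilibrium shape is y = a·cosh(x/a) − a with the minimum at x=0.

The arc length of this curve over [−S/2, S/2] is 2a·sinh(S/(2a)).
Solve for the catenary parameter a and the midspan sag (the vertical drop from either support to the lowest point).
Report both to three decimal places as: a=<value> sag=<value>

a=53.400 sag=22.144

seed: a₀ = √(S³/(24(L−S))) = √(94.181³/(24·12.690)) = 52.373128
iter 1: u=0.899135  f(a)=+5.229e-01  f'(a)=-5.249e-01  a ← 52.373128 − (+5.229e-01/-5.249e-01) = 53.369352
iter 2: u=0.882351  f(a)=+1.529e-02  f'(a)=-4.946e-01  a ← 53.369352 − (+1.529e-02/-4.946e-01) = 53.400272
iter 3: u=0.881840  f(a)=+1.395e-05  f'(a)=-4.937e-01  a ← 53.400272 − (+1.395e-05/-4.937e-01) = 53.400300
iter 4: u=0.881840  f(a)=+1.165e-11  f'(a)=-4.937e-01  a ← 53.400300 − (+1.165e-11/-4.937e-01) = 53.400300
converged: |Δa| < 1e-12 after 4 iterations
sag = a·(cosh(S/(2a)) − 1) = 53.400300·(cosh(0.881840) − 1) = 22.144023
T_max/T_min = cosh(S/(2a)) = 1.414680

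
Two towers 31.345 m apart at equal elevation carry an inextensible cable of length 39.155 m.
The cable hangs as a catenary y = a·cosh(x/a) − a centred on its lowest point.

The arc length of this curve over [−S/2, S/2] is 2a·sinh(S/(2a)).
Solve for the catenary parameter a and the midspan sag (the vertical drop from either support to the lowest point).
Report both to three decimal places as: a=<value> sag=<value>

a=13.272 sag=10.380

seed: a₀ = √(S³/(24(L−S))) = √(31.345³/(24·7.810)) = 12.818030
iter 1: u=1.222692  f(a)=+6.050e-01  f'(a)=-1.411e+00  a ← 12.818030 − (+6.050e-01/-1.411e+00) = 13.246876
iter 2: u=1.183109  f(a)=+3.169e-02  f'(a)=-1.267e+00  a ← 13.246876 − (+3.169e-02/-1.267e+00) = 13.271896
iter 3: u=1.180879  f(a)=+9.757e-05  f'(a)=-1.259e+00  a ← 13.271896 − (+9.757e-05/-1.259e+00) = 13.271974
iter 4: u=1.180872  f(a)=+9.313e-10  f'(a)=-1.259e+00  a ← 13.271974 − (+9.313e-10/-1.259e+00) = 13.271974
iter 5: u=1.180872  f(a)=+1.421e-14  f'(a)=-1.259e+00  a ← 13.271974 − (+1.421e-14/-1.259e+00) = 13.271974
converged: |Δa| < 1e-12 after 5 iterations
sag = a·(cosh(S/(2a)) − 1) = 13.271974·(cosh(1.180872) − 1) = 10.380168
T_max/T_min = cosh(S/(2a)) = 1.782112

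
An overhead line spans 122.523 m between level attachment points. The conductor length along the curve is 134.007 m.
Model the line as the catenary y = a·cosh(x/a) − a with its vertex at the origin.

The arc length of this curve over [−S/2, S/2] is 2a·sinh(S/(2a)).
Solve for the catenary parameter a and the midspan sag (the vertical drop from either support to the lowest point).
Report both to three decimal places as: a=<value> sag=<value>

a=82.815 sag=23.711

seed: a₀ = √(S³/(24(L−S))) = √(122.523³/(24·11.484)) = 81.691001
iter 1: u=0.749917  f(a)=+3.273e-01  f'(a)=-2.973e-01  a ← 81.691001 − (+3.273e-01/-2.973e-01) = 82.791861
iter 2: u=0.739946  f(a)=+6.733e-03  f'(a)=-2.852e-01  a ← 82.791861 − (+6.733e-03/-2.852e-01) = 82.815472
iter 3: u=0.739735  f(a)=+2.983e-06  f'(a)=-2.849e-01  a ← 82.815472 − (+2.983e-06/-2.849e-01) = 82.815482
iter 4: u=0.739735  f(a)=+5.969e-13  f'(a)=-2.849e-01  a ← 82.815482 − (+5.969e-13/-2.849e-01) = 82.815482
converged: |Δa| < 1e-12 after 4 iterations
sag = a·(cosh(S/(2a)) − 1) = 82.815482·(cosh(0.739735) − 1) = 23.710914
T_max/T_min = cosh(S/(2a)) = 1.286310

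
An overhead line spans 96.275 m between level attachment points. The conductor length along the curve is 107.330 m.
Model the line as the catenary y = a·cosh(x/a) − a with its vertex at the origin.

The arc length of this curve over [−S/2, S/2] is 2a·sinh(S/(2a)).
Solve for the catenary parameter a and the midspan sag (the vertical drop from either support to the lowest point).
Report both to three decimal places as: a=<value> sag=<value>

seed: a₀ = √(S³/(24(L−S))) = √(96.275³/(24·11.055)) = 57.994298
iter 1: u=0.830038  f(a)=+3.871e-01  f'(a)=-4.082e-01  a ← 57.994298 − (+3.871e-01/-4.082e-01) = 58.942767
iter 2: u=0.816682  f(a)=+9.701e-03  f'(a)=-3.879e-01  a ← 58.942767 − (+9.701e-03/-3.879e-01) = 58.967774
iter 3: u=0.816336  f(a)=+6.440e-06  f'(a)=-3.874e-01  a ← 58.967774 − (+6.440e-06/-3.874e-01) = 58.967791
iter 4: u=0.816335  f(a)=+2.842e-12  f'(a)=-3.874e-01  a ← 58.967791 − (+2.842e-12/-3.874e-01) = 58.967791
converged: |Δa| < 1e-12 after 4 iterations
sag = a·(cosh(S/(2a)) − 1) = 58.967791·(cosh(0.816335) − 1) = 20.763838
T_max/T_min = cosh(S/(2a)) = 1.352122

a=58.968 sag=20.764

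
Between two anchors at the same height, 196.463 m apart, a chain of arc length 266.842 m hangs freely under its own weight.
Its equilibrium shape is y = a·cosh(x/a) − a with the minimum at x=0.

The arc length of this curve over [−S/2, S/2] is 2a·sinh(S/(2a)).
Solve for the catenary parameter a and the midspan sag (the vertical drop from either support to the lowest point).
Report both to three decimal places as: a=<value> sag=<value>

a=70.342 sag=80.486

seed: a₀ = √(S³/(24(L−S))) = √(196.463³/(24·70.379)) = 67.002960
iter 1: u=1.466077  f(a)=+7.962e+00  f'(a)=-2.588e+00  a ← 67.002960 − (+7.962e+00/-2.588e+00) = 70.079173
iter 2: u=1.401722  f(a)=+5.812e-01  f'(a)=-2.223e+00  a ← 70.079173 − (+5.812e-01/-2.223e+00) = 70.340604
iter 3: u=1.396512  f(a)=+3.635e-03  f'(a)=-2.195e+00  a ← 70.340604 − (+3.635e-03/-2.195e+00) = 70.342260
iter 4: u=1.396479  f(a)=+1.442e-07  f'(a)=-2.195e+00  a ← 70.342260 − (+1.442e-07/-2.195e+00) = 70.342260
iter 5: u=1.396479  f(a)=-5.684e-14  f'(a)=-2.195e+00  a ← 70.342260 − (-5.684e-14/-2.195e+00) = 70.342260
converged: |Δa| < 1e-12 after 5 iterations
sag = a·(cosh(S/(2a)) − 1) = 70.342260·(cosh(1.396479) − 1) = 80.486108
T_max/T_min = cosh(S/(2a)) = 2.144207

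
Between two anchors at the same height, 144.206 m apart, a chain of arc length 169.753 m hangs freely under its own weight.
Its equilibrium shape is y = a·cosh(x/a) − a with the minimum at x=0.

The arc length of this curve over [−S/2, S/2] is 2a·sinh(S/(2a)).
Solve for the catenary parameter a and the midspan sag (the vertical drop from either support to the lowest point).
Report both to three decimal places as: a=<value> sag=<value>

seed: a₀ = √(S³/(24(L−S))) = √(144.206³/(24·25.547)) = 69.935780
iter 1: u=1.030989  f(a)=+1.393e+00  f'(a)=-8.112e-01  a ← 69.935780 − (+1.393e+00/-8.112e-01) = 71.652416
iter 2: u=1.006288  f(a)=+5.292e-02  f'(a)=-7.506e-01  a ← 71.652416 − (+5.292e-02/-7.506e-01) = 71.722920
iter 3: u=1.005299  f(a)=+8.312e-05  f'(a)=-7.483e-01  a ← 71.722920 − (+8.312e-05/-7.483e-01) = 71.723031
iter 4: u=1.005298  f(a)=+2.057e-10  f'(a)=-7.483e-01  a ← 71.723031 − (+2.057e-10/-7.483e-01) = 71.723031
iter 5: u=1.005298  f(a)=+0.000e+00  f'(a)=-7.483e-01  a ← 71.723031 − (+0.000e+00/-7.483e-01) = 71.723031
converged: |Δa| < 1e-12 after 5 iterations
sag = a·(cosh(S/(2a)) − 1) = 71.723031·(cosh(1.005298) − 1) = 39.399484
T_max/T_min = cosh(S/(2a)) = 1.549328

a=71.723 sag=39.399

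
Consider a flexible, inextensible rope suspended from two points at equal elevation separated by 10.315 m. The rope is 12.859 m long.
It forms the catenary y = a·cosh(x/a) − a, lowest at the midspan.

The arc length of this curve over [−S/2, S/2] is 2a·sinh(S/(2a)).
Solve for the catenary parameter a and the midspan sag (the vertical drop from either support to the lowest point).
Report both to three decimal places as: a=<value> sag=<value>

seed: a₀ = √(S³/(24(L−S))) = √(10.315³/(24·2.544)) = 4.239744
iter 1: u=1.216465  f(a)=+1.950e-01  f'(a)=-1.387e+00  a ← 4.239744 − (+1.950e-01/-1.387e+00) = 4.380304
iter 2: u=1.177430  f(a)=+1.012e-02  f'(a)=-1.247e+00  a ← 4.380304 − (+1.012e-02/-1.247e+00) = 4.388419
iter 3: u=1.175252  f(a)=+3.053e-05  f'(a)=-1.239e+00  a ← 4.388419 − (+3.053e-05/-1.239e+00) = 4.388443
iter 4: u=1.175246  f(a)=+2.799e-10  f'(a)=-1.239e+00  a ← 4.388443 − (+2.799e-10/-1.239e+00) = 4.388443
iter 5: u=1.175246  f(a)=+1.776e-15  f'(a)=-1.239e+00  a ← 4.388443 − (+1.776e-15/-1.239e+00) = 4.388443
converged: |Δa| < 1e-12 after 5 iterations
sag = a·(cosh(S/(2a)) − 1) = 4.388443·(cosh(1.175246) − 1) = 3.395958
T_max/T_min = cosh(S/(2a)) = 1.773841

a=4.388 sag=3.396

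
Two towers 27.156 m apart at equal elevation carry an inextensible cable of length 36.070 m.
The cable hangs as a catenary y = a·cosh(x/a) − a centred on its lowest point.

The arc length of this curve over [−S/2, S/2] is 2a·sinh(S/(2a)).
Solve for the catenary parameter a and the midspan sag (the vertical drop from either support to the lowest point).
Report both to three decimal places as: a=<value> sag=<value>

a=10.120 sag=10.561

seed: a₀ = √(S³/(24(L−S))) = √(27.156³/(24·8.914)) = 9.675129
iter 1: u=1.403392  f(a)=+9.201e-01  f'(a)=-2.232e+00  a ← 9.675129 − (+9.201e-01/-2.232e+00) = 10.087359
iter 2: u=1.346041  f(a)=+6.207e-02  f'(a)=-1.940e+00  a ← 10.087359 − (+6.207e-02/-1.940e+00) = 10.119353
iter 3: u=1.341785  f(a)=+3.277e-04  f'(a)=-1.920e+00  a ← 10.119353 − (+3.277e-04/-1.920e+00) = 10.119524
iter 4: u=1.341763  f(a)=+9.240e-09  f'(a)=-1.920e+00  a ← 10.119524 − (+9.240e-09/-1.920e+00) = 10.119524
iter 5: u=1.341763  f(a)=-7.105e-15  f'(a)=-1.920e+00  a ← 10.119524 − (-7.105e-15/-1.920e+00) = 10.119524
converged: |Δa| < 1e-12 after 5 iterations
sag = a·(cosh(S/(2a)) − 1) = 10.119524·(cosh(1.341763) − 1) = 10.560563
T_max/T_min = cosh(S/(2a)) = 2.043583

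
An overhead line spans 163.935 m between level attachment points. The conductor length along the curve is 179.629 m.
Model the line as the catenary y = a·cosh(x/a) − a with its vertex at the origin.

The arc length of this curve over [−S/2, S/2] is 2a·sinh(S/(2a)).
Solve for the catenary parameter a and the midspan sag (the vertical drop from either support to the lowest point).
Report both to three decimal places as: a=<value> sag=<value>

seed: a₀ = √(S³/(24(L−S))) = √(163.935³/(24·15.694)) = 108.152131
iter 1: u=0.757891  f(a)=+4.569e-01  f'(a)=-3.072e-01  a ← 108.152131 − (+4.569e-01/-3.072e-01) = 109.639402
iter 2: u=0.747610  f(a)=+9.596e-03  f'(a)=-2.945e-01  a ← 109.639402 − (+9.596e-03/-2.945e-01) = 109.671993
iter 3: u=0.747388  f(a)=+4.434e-06  f'(a)=-2.942e-01  a ← 109.671993 − (+4.434e-06/-2.942e-01) = 109.672008
iter 4: u=0.747388  f(a)=+9.379e-13  f'(a)=-2.942e-01  a ← 109.672008 − (+9.379e-13/-2.942e-01) = 109.672008
converged: |Δa| < 1e-12 after 4 iterations
sag = a·(cosh(S/(2a)) − 1) = 109.672008·(cosh(0.747388) − 1) = 32.083393
T_max/T_min = cosh(S/(2a)) = 1.292539

a=109.672 sag=32.083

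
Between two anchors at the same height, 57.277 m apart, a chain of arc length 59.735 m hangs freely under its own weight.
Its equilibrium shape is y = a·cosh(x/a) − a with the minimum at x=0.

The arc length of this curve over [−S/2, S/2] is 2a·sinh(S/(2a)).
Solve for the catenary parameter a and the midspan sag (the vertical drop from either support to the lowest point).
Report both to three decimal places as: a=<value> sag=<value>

seed: a₀ = √(S³/(24(L−S))) = √(57.277³/(24·2.458)) = 56.438288
iter 1: u=0.507430  f(a)=+3.184e-02  f'(a)=-8.937e-02  a ← 56.438288 − (+3.184e-02/-8.937e-02) = 56.794566
iter 2: u=0.504247  f(a)=+3.040e-04  f'(a)=-8.767e-02  a ← 56.794566 − (+3.040e-04/-8.767e-02) = 56.798034
iter 3: u=0.504216  f(a)=+2.831e-08  f'(a)=-8.765e-02  a ← 56.798034 − (+2.831e-08/-8.765e-02) = 56.798034
iter 4: u=0.504216  f(a)=-7.105e-15  f'(a)=-8.765e-02  a ← 56.798034 − (-7.105e-15/-8.765e-02) = 56.798034
converged: |Δa| < 1e-12 after 4 iterations
sag = a·(cosh(S/(2a)) − 1) = 56.798034·(cosh(0.504216) − 1) = 7.374267
T_max/T_min = cosh(S/(2a)) = 1.129833

a=56.798 sag=7.374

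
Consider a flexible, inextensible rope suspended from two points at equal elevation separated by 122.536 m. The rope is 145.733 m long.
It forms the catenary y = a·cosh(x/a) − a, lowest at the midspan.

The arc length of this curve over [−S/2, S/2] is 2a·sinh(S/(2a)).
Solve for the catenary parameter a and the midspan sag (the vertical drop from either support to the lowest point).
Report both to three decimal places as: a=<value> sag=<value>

seed: a₀ = √(S³/(24(L−S))) = √(122.536³/(24·23.197)) = 57.487579
iter 1: u=1.065761  f(a)=+1.354e+00  f'(a)=-9.025e-01  a ← 57.487579 − (+1.354e+00/-9.025e-01) = 58.987436
iter 2: u=1.038662  f(a)=+5.478e-02  f'(a)=-8.308e-01  a ← 58.987436 − (+5.478e-02/-8.308e-01) = 59.053379
iter 3: u=1.037502  f(a)=+9.812e-05  f'(a)=-8.278e-01  a ← 59.053379 − (+9.812e-05/-8.278e-01) = 59.053497
iter 4: u=1.037500  f(a)=+3.160e-10  f'(a)=-8.278e-01  a ← 59.053497 − (+3.160e-10/-8.278e-01) = 59.053497
iter 5: u=1.037500  f(a)=+2.842e-14  f'(a)=-8.278e-01  a ← 59.053497 − (+2.842e-14/-8.278e-01) = 59.053497
converged: |Δa| < 1e-12 after 5 iterations
sag = a·(cosh(S/(2a)) − 1) = 59.053497·(cosh(1.037500) − 1) = 34.737986
T_max/T_min = cosh(S/(2a)) = 1.588246

a=59.053 sag=34.738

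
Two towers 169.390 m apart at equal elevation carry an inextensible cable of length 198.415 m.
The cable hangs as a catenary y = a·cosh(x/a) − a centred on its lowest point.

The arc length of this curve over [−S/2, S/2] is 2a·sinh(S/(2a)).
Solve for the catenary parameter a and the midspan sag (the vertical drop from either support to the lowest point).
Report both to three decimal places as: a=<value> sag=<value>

seed: a₀ = √(S³/(24(L−S))) = √(169.390³/(24·29.025)) = 83.529507
iter 1: u=1.013953  f(a)=+1.529e+00  f'(a)=-7.691e-01  a ← 83.529507 − (+1.529e+00/-7.691e-01) = 85.517682
iter 2: u=0.990380  f(a)=+5.630e-02  f'(a)=-7.134e-01  a ← 85.517682 − (+5.630e-02/-7.134e-01) = 85.596595
iter 3: u=0.989467  f(a)=+8.277e-05  f'(a)=-7.113e-01  a ← 85.596595 − (+8.277e-05/-7.113e-01) = 85.596711
iter 4: u=0.989466  f(a)=+1.795e-10  f'(a)=-7.113e-01  a ← 85.596711 − (+1.795e-10/-7.113e-01) = 85.596711
iter 5: u=0.989466  f(a)=-5.684e-14  f'(a)=-7.113e-01  a ← 85.596711 − (-5.684e-14/-7.113e-01) = 85.596711
converged: |Δa| < 1e-12 after 5 iterations
sag = a·(cosh(S/(2a)) − 1) = 85.596711·(cosh(0.989466) − 1) = 45.433533
T_max/T_min = cosh(S/(2a)) = 1.530786

a=85.597 sag=45.434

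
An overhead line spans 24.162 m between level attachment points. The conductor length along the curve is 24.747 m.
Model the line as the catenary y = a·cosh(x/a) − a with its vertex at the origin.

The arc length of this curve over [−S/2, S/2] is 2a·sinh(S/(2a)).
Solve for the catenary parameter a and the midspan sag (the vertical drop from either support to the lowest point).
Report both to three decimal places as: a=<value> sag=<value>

a=31.811 sag=2.322

seed: a₀ = √(S³/(24(L−S))) = √(24.162³/(24·0.585)) = 31.696825
iter 1: u=0.381142  f(a)=+4.264e-03  f'(a)=-3.745e-02  a ← 31.696825 − (+4.264e-03/-3.745e-02) = 31.810676
iter 2: u=0.379778  f(a)=+2.308e-05  f'(a)=-3.705e-02  a ← 31.810676 − (+2.308e-05/-3.705e-02) = 31.811299
iter 3: u=0.379771  f(a)=+6.846e-10  f'(a)=-3.704e-02  a ← 31.811299 − (+6.846e-10/-3.704e-02) = 31.811299
iter 4: u=0.379771  f(a)=+0.000e+00  f'(a)=-3.704e-02  a ← 31.811299 − (+0.000e+00/-3.704e-02) = 31.811299
converged: |Δa| < 1e-12 after 4 iterations
sag = a·(cosh(S/(2a)) − 1) = 31.811299·(cosh(0.379771) − 1) = 2.321709
T_max/T_min = cosh(S/(2a)) = 1.072984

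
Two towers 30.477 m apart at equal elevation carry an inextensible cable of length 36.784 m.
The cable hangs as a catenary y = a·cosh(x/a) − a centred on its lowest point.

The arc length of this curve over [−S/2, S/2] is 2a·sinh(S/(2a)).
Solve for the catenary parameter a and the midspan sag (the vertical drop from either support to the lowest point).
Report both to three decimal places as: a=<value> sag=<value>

seed: a₀ = √(S³/(24(L−S))) = √(30.477³/(24·6.307)) = 13.675439
iter 1: u=1.114297  f(a)=+4.033e-01  f'(a)=-1.042e+00  a ← 13.675439 − (+4.033e-01/-1.042e+00) = 14.062476
iter 2: u=1.083629  f(a)=+1.776e-02  f'(a)=-9.522e-01  a ← 14.062476 − (+1.776e-02/-9.522e-01) = 14.081124
iter 3: u=1.082193  f(a)=+3.792e-05  f'(a)=-9.481e-01  a ← 14.081124 − (+3.792e-05/-9.481e-01) = 14.081164
iter 4: u=1.082190  f(a)=+1.738e-10  f'(a)=-9.481e-01  a ← 14.081164 − (+1.738e-10/-9.481e-01) = 14.081164
iter 5: u=1.082190  f(a)=+0.000e+00  f'(a)=-9.481e-01  a ← 14.081164 − (+0.000e+00/-9.481e-01) = 14.081164
converged: |Δa| < 1e-12 after 5 iterations
sag = a·(cosh(S/(2a)) − 1) = 14.081164·(cosh(1.082190) − 1) = 9.082274
T_max/T_min = cosh(S/(2a)) = 1.644995

a=14.081 sag=9.082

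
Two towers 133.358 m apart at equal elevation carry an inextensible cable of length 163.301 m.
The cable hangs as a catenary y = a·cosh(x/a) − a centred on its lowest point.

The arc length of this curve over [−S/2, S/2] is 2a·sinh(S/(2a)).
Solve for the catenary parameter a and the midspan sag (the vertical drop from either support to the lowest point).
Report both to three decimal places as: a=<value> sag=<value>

a=59.291 sag=41.616

seed: a₀ = √(S³/(24(L−S))) = √(133.358³/(24·29.943)) = 57.448056
iter 1: u=1.160683  f(a)=+2.083e+00  f'(a)=-1.190e+00  a ← 57.448056 − (+2.083e+00/-1.190e+00) = 59.198650
iter 2: u=1.126360  f(a)=+9.900e-02  f'(a)=-1.079e+00  a ← 59.198650 − (+9.900e-02/-1.079e+00) = 59.290388
iter 3: u=1.124617  f(a)=+2.484e-04  f'(a)=-1.074e+00  a ← 59.290388 − (+2.484e-04/-1.074e+00) = 59.290620
iter 4: u=1.124613  f(a)=+1.572e-09  f'(a)=-1.074e+00  a ← 59.290620 − (+1.572e-09/-1.074e+00) = 59.290620
iter 5: u=1.124613  f(a)=+0.000e+00  f'(a)=-1.074e+00  a ← 59.290620 − (+0.000e+00/-1.074e+00) = 59.290620
converged: |Δa| < 1e-12 after 5 iterations
sag = a·(cosh(S/(2a)) − 1) = 59.290620·(cosh(1.124613) − 1) = 41.616178
T_max/T_min = cosh(S/(2a)) = 1.701902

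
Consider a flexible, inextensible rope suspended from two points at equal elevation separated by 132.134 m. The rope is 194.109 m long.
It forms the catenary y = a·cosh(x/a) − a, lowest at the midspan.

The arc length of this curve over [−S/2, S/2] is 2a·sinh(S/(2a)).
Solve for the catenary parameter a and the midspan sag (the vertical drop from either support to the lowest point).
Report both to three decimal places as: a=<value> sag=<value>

a=41.900 sag=63.813

seed: a₀ = √(S³/(24(L−S))) = √(132.134³/(24·61.975)) = 39.382926
iter 1: u=1.677554  f(a)=+9.328e+00  f'(a)=-4.127e+00  a ← 39.382926 − (+9.328e+00/-4.127e+00) = 41.643311
iter 2: u=1.586497  f(a)=+8.634e-01  f'(a)=-3.395e+00  a ← 41.643311 − (+8.634e-01/-3.395e+00) = 41.897598
iter 3: u=1.576868  f(a)=+9.062e-03  f'(a)=-3.324e+00  a ← 41.897598 − (+9.062e-03/-3.324e+00) = 41.900323
iter 4: u=1.576766  f(a)=+1.021e-06  f'(a)=-3.324e+00  a ← 41.900323 − (+1.021e-06/-3.324e+00) = 41.900324
iter 5: u=1.576766  f(a)=+2.842e-14  f'(a)=-3.324e+00  a ← 41.900324 − (+2.842e-14/-3.324e+00) = 41.900324
converged: |Δa| < 1e-12 after 5 iterations
sag = a·(cosh(S/(2a)) − 1) = 41.900324·(cosh(1.576766) − 1) = 63.812557
T_max/T_min = cosh(S/(2a)) = 2.522961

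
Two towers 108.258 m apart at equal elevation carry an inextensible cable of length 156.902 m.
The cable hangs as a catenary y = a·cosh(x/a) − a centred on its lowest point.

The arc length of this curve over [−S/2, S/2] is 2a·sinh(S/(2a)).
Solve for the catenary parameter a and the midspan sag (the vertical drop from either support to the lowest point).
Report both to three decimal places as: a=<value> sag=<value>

a=34.992 sag=50.909

seed: a₀ = √(S³/(24(L−S))) = √(108.258³/(24·48.644)) = 32.966264
iter 1: u=1.641951  f(a)=+6.994e+00  f'(a)=-3.827e+00  a ← 32.966264 − (+6.994e+00/-3.827e+00) = 34.793729
iter 2: u=1.555711  f(a)=+6.237e-01  f'(a)=-3.173e+00  a ← 34.793729 − (+6.237e-01/-3.173e+00) = 34.990326
iter 3: u=1.546970  f(a)=+6.033e-03  f'(a)=-3.111e+00  a ← 34.990326 − (+6.033e-03/-3.111e+00) = 34.992265
iter 4: u=1.546885  f(a)=+5.764e-07  f'(a)=-3.111e+00  a ← 34.992265 − (+5.764e-07/-3.111e+00) = 34.992265
iter 5: u=1.546885  f(a)=+0.000e+00  f'(a)=-3.111e+00  a ← 34.992265 − (+0.000e+00/-3.111e+00) = 34.992265
converged: |Δa| < 1e-12 after 5 iterations
sag = a·(cosh(S/(2a)) − 1) = 34.992265·(cosh(1.546885) − 1) = 50.908946
T_max/T_min = cosh(S/(2a)) = 2.454863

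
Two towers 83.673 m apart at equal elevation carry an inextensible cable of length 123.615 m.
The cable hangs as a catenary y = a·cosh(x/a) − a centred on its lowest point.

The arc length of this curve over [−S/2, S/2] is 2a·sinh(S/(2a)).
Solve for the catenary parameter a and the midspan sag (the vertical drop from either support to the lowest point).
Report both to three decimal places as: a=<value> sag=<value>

seed: a₀ = √(S³/(24(L−S))) = √(83.673³/(24·39.942)) = 24.720513
iter 1: u=1.692380  f(a)=+6.126e+00  f'(a)=-4.257e+00  a ← 24.720513 − (+6.126e+00/-4.257e+00) = 26.159588
iter 2: u=1.599280  f(a)=+5.757e-01  f'(a)=-3.491e+00  a ← 26.159588 − (+5.757e-01/-3.491e+00) = 26.324475
iter 3: u=1.589262  f(a)=+6.248e-03  f'(a)=-3.416e+00  a ← 26.324475 − (+6.248e-03/-3.416e+00) = 26.326304
iter 4: u=1.589152  f(a)=+7.536e-07  f'(a)=-3.415e+00  a ← 26.326304 − (+7.536e-07/-3.415e+00) = 26.326304
iter 5: u=1.589152  f(a)=+4.263e-14  f'(a)=-3.415e+00  a ← 26.326304 − (+4.263e-14/-3.415e+00) = 26.326304
converged: |Δa| < 1e-12 after 5 iterations
sag = a·(cosh(S/(2a)) − 1) = 26.326304·(cosh(1.589152) − 1) = 40.854358
T_max/T_min = cosh(S/(2a)) = 2.551846

a=26.326 sag=40.854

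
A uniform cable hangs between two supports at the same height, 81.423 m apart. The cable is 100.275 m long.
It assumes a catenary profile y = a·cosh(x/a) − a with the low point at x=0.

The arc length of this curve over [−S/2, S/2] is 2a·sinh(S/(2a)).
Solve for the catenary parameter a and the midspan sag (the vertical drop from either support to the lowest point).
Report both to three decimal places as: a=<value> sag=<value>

seed: a₀ = √(S³/(24(L−S))) = √(81.423³/(24·18.852)) = 34.541112
iter 1: u=1.178639  f(a)=+1.354e+00  f'(a)=-1.251e+00  a ← 34.541112 − (+1.354e+00/-1.251e+00) = 35.623194
iter 2: u=1.142837  f(a)=+6.621e-02  f'(a)=-1.131e+00  a ← 35.623194 − (+6.621e-02/-1.131e+00) = 35.681723
iter 3: u=1.140962  f(a)=+1.765e-04  f'(a)=-1.125e+00  a ← 35.681723 − (+1.765e-04/-1.125e+00) = 35.681880
iter 4: u=1.140957  f(a)=+1.261e-09  f'(a)=-1.125e+00  a ← 35.681880 − (+1.261e-09/-1.125e+00) = 35.681880
iter 5: u=1.140957  f(a)=+1.421e-14  f'(a)=-1.125e+00  a ← 35.681880 − (+1.421e-14/-1.125e+00) = 35.681880
converged: |Δa| < 1e-12 after 5 iterations
sag = a·(cosh(S/(2a)) − 1) = 35.681880·(cosh(1.140957) − 1) = 25.856445
T_max/T_min = cosh(S/(2a)) = 1.724638

a=35.682 sag=25.856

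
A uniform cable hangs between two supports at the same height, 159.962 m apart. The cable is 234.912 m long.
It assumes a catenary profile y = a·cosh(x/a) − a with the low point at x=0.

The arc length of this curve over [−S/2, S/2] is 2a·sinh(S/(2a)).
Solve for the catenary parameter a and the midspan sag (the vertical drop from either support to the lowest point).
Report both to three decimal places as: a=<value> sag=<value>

a=50.748 sag=77.202

seed: a₀ = √(S³/(24(L−S))) = √(159.962³/(24·74.950)) = 47.701694
iter 1: u=1.676691  f(a)=+1.127e+01  f'(a)=-4.119e+00  a ← 47.701694 − (+1.127e+01/-4.119e+00) = 50.437262
iter 2: u=1.585752  f(a)=+1.042e+00  f'(a)=-3.390e+00  a ← 50.437262 − (+1.042e+00/-3.390e+00) = 50.744675
iter 3: u=1.576146  f(a)=+1.092e-02  f'(a)=-3.319e+00  a ← 50.744675 − (+1.092e-02/-3.319e+00) = 50.747964
iter 4: u=1.576044  f(a)=+1.226e-06  f'(a)=-3.318e+00  a ← 50.747964 − (+1.226e-06/-3.318e+00) = 50.747964
iter 5: u=1.576044  f(a)=-2.842e-14  f'(a)=-3.318e+00  a ← 50.747964 − (-2.842e-14/-3.318e+00) = 50.747964
converged: |Δa| < 1e-12 after 5 iterations
sag = a·(cosh(S/(2a)) − 1) = 50.747964·(cosh(1.576044) − 1) = 77.202291
T_max/T_min = cosh(S/(2a)) = 2.521288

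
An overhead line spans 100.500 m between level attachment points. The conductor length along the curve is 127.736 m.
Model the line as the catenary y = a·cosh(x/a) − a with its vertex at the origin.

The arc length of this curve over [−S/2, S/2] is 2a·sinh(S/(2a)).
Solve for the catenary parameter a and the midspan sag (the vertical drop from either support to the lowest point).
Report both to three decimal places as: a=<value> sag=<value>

seed: a₀ = √(S³/(24(L−S))) = √(100.500³/(24·27.236)) = 39.406858
iter 1: u=1.275159  f(a)=+2.302e+00  f'(a)=-1.621e+00  a ← 39.406858 − (+2.302e+00/-1.621e+00) = 40.827405
iter 2: u=1.230791  f(a)=+1.303e-01  f'(a)=-1.442e+00  a ← 40.827405 − (+1.303e-01/-1.442e+00) = 40.917805
iter 3: u=1.228072  f(a)=+4.733e-04  f'(a)=-1.431e+00  a ← 40.917805 − (+4.733e-04/-1.431e+00) = 40.918135
iter 4: u=1.228062  f(a)=+6.290e-09  f'(a)=-1.431e+00  a ← 40.918135 − (+6.290e-09/-1.431e+00) = 40.918135
iter 5: u=1.228062  f(a)=+0.000e+00  f'(a)=-1.431e+00  a ← 40.918135 − (+0.000e+00/-1.431e+00) = 40.918135
converged: |Δa| < 1e-12 after 5 iterations
sag = a·(cosh(S/(2a)) − 1) = 40.918135·(cosh(1.228062) − 1) = 34.933135
T_max/T_min = cosh(S/(2a)) = 1.853732

a=40.918 sag=34.933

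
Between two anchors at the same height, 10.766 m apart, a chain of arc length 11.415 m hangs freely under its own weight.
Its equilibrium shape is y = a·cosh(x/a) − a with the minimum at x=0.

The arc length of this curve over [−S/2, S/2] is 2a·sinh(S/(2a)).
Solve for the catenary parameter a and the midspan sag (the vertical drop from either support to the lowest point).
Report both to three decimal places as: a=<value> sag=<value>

a=9.030 sag=1.652

seed: a₀ = √(S³/(24(L−S))) = √(10.766³/(24·0.649)) = 8.950630
iter 1: u=0.601410  f(a)=+1.184e-02  f'(a)=-1.503e-01  a ← 8.950630 − (+1.184e-02/-1.503e-01) = 9.029380
iter 2: u=0.596165  f(a)=+1.581e-04  f'(a)=-1.463e-01  a ← 9.029380 − (+1.581e-04/-1.463e-01) = 9.030460
iter 3: u=0.596094  f(a)=+2.902e-08  f'(a)=-1.463e-01  a ← 9.030460 − (+2.902e-08/-1.463e-01) = 9.030460
iter 4: u=0.596094  f(a)=+1.776e-15  f'(a)=-1.463e-01  a ← 9.030460 − (+1.776e-15/-1.463e-01) = 9.030460
converged: |Δa| < 1e-12 after 4 iterations
sag = a·(cosh(S/(2a)) − 1) = 9.030460·(cosh(0.596094) − 1) = 1.652459
T_max/T_min = cosh(S/(2a)) = 1.182987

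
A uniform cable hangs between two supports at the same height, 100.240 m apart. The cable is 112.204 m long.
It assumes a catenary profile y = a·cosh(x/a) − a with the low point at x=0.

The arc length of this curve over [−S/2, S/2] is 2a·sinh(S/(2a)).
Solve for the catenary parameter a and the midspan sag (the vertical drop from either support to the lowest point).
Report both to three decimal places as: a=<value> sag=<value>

seed: a₀ = √(S³/(24(L−S))) = √(100.240³/(24·11.964)) = 59.226731
iter 1: u=0.846240  f(a)=+4.358e-01  f'(a)=-4.337e-01  a ← 59.226731 − (+4.358e-01/-4.337e-01) = 60.231510
iter 2: u=0.832123  f(a)=+1.134e-02  f'(a)=-4.114e-01  a ← 60.231510 − (+1.134e-02/-4.114e-01) = 60.259067
iter 3: u=0.831742  f(a)=+8.127e-06  f'(a)=-4.108e-01  a ← 60.259067 − (+8.127e-06/-4.108e-01) = 60.259087
iter 4: u=0.831742  f(a)=+4.178e-12  f'(a)=-4.108e-01  a ← 60.259087 − (+4.178e-12/-4.108e-01) = 60.259087
converged: |Δa| < 1e-12 after 4 iterations
sag = a·(cosh(S/(2a)) − 1) = 60.259087·(cosh(0.831742) − 1) = 22.073118
T_max/T_min = cosh(S/(2a)) = 1.366304

a=60.259 sag=22.073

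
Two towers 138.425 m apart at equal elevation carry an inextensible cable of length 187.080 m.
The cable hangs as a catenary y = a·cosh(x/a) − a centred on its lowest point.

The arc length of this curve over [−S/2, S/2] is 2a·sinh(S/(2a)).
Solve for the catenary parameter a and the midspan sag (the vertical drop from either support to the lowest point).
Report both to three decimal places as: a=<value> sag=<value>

seed: a₀ = √(S³/(24(L−S))) = √(138.425³/(24·48.655)) = 47.659825
iter 1: u=1.452219  f(a)=+5.396e+00  f'(a)=-2.506e+00  a ← 47.659825 − (+5.396e+00/-2.506e+00) = 49.812916
iter 2: u=1.389449  f(a)=+3.872e-01  f'(a)=-2.158e+00  a ← 49.812916 − (+3.872e-01/-2.158e+00) = 49.992321
iter 3: u=1.384463  f(a)=+2.334e-03  f'(a)=-2.132e+00  a ← 49.992321 − (+2.334e-03/-2.132e+00) = 49.993416
iter 4: u=1.384432  f(a)=+8.599e-08  f'(a)=-2.132e+00  a ← 49.993416 − (+8.599e-08/-2.132e+00) = 49.993416
iter 5: u=1.384432  f(a)=+2.842e-14  f'(a)=-2.132e+00  a ← 49.993416 − (+2.842e-14/-2.132e+00) = 49.993416
converged: |Δa| < 1e-12 after 5 iterations
sag = a·(cosh(S/(2a)) − 1) = 49.993416·(cosh(1.384432) − 1) = 56.068232
T_max/T_min = cosh(S/(2a)) = 2.121512

a=49.993 sag=56.068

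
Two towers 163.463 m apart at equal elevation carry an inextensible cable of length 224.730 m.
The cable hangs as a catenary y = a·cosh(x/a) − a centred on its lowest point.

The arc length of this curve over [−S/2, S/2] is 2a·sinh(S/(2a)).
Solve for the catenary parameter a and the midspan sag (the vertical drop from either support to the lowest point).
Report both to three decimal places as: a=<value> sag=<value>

a=57.335 sag=68.813

seed: a₀ = √(S³/(24(L−S))) = √(163.463³/(24·61.267)) = 54.501728
iter 1: u=1.499613  f(a)=+7.270e+00  f'(a)=-2.796e+00  a ← 54.501728 − (+7.270e+00/-2.796e+00) = 57.101544
iter 2: u=1.431336  f(a)=+5.525e-01  f'(a)=-2.386e+00  a ← 57.101544 − (+5.525e-01/-2.386e+00) = 57.333124
iter 3: u=1.425555  f(a)=+3.772e-03  f'(a)=-2.353e+00  a ← 57.333124 − (+3.772e-03/-2.353e+00) = 57.334727
iter 4: u=1.425515  f(a)=+1.785e-07  f'(a)=-2.353e+00  a ← 57.334727 − (+1.785e-07/-2.353e+00) = 57.334727
iter 5: u=1.425515  f(a)=+2.842e-14  f'(a)=-2.353e+00  a ← 57.334727 − (+2.842e-14/-2.353e+00) = 57.334727
converged: |Δa| < 1e-12 after 5 iterations
sag = a·(cosh(S/(2a)) − 1) = 57.334727·(cosh(1.425515) − 1) = 68.812663
T_max/T_min = cosh(S/(2a)) = 2.200192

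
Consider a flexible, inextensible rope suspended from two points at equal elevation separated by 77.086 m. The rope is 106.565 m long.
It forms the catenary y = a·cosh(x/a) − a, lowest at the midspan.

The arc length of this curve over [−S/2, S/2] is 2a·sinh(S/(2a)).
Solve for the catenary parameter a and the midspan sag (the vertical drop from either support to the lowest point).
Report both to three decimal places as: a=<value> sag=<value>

a=26.792 sag=32.847

seed: a₀ = √(S³/(24(L−S))) = √(77.086³/(24·29.479)) = 25.444931
iter 1: u=1.514761  f(a)=+3.573e+00  f'(a)=-2.894e+00  a ← 25.444931 − (+3.573e+00/-2.894e+00) = 26.679382
iter 2: u=1.444674  f(a)=+2.765e-01  f'(a)=-2.462e+00  a ← 26.679382 − (+2.765e-01/-2.462e+00) = 26.791664
iter 3: u=1.438619  f(a)=+1.962e-03  f'(a)=-2.427e+00  a ← 26.791664 − (+1.962e-03/-2.427e+00) = 26.792472
iter 4: u=1.438576  f(a)=+1.004e-07  f'(a)=-2.427e+00  a ← 26.792472 − (+1.004e-07/-2.427e+00) = 26.792472
iter 5: u=1.438576  f(a)=+0.000e+00  f'(a)=-2.427e+00  a ← 26.792472 − (+0.000e+00/-2.427e+00) = 26.792472
converged: |Δa| < 1e-12 after 5 iterations
sag = a·(cosh(S/(2a)) − 1) = 26.792472·(cosh(1.438576) − 1) = 32.846956
T_max/T_min = cosh(S/(2a)) = 2.225977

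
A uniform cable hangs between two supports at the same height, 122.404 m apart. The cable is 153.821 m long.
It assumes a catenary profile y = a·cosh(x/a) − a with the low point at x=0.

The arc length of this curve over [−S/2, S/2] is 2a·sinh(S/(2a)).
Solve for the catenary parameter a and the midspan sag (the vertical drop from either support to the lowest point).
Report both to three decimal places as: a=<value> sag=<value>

a=51.114 sag=41.232

seed: a₀ = √(S³/(24(L−S))) = √(122.404³/(24·31.417)) = 49.317998
iter 1: u=1.240967  f(a)=+2.510e+00  f'(a)=-1.481e+00  a ← 49.317998 − (+2.510e+00/-1.481e+00) = 51.012197
iter 2: u=1.199752  f(a)=+1.351e-01  f'(a)=-1.326e+00  a ← 51.012197 − (+1.351e-01/-1.326e+00) = 51.114120
iter 3: u=1.197360  f(a)=+4.410e-04  f'(a)=-1.317e+00  a ← 51.114120 − (+4.410e-04/-1.317e+00) = 51.114455
iter 4: u=1.197352  f(a)=+4.732e-09  f'(a)=-1.317e+00  a ← 51.114455 − (+4.732e-09/-1.317e+00) = 51.114455
iter 5: u=1.197352  f(a)=+0.000e+00  f'(a)=-1.317e+00  a ← 51.114455 − (+0.000e+00/-1.317e+00) = 51.114455
converged: |Δa| < 1e-12 after 5 iterations
sag = a·(cosh(S/(2a)) − 1) = 51.114455·(cosh(1.197352) − 1) = 41.232243
T_max/T_min = cosh(S/(2a)) = 1.806665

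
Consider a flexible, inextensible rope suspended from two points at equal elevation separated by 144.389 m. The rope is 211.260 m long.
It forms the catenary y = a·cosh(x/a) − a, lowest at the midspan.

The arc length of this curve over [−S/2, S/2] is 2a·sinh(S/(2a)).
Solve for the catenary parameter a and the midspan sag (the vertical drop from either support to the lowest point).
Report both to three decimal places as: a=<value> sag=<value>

a=46.045 sag=69.184

seed: a₀ = √(S³/(24(L−S))) = √(144.389³/(24·66.871)) = 43.308848
iter 1: u=1.666969  f(a)=+9.930e+00  f'(a)=-4.036e+00  a ← 43.308848 − (+9.930e+00/-4.036e+00) = 45.769278
iter 2: u=1.577357  f(a)=+9.091e-01  f'(a)=-3.328e+00  a ← 45.769278 − (+9.091e-01/-3.328e+00) = 46.042441
iter 3: u=1.567999  f(a)=+9.314e-03  f'(a)=-3.260e+00  a ← 46.042441 − (+9.314e-03/-3.260e+00) = 46.045299
iter 4: u=1.567902  f(a)=+1.000e-06  f'(a)=-3.259e+00  a ← 46.045299 − (+1.000e-06/-3.259e+00) = 46.045299
iter 5: u=1.567902  f(a)=+0.000e+00  f'(a)=-3.259e+00  a ← 46.045299 − (+0.000e+00/-3.259e+00) = 46.045299
converged: |Δa| < 1e-12 after 5 iterations
sag = a·(cosh(S/(2a)) − 1) = 46.045299·(cosh(1.567902) − 1) = 69.184326
T_max/T_min = cosh(S/(2a)) = 2.502527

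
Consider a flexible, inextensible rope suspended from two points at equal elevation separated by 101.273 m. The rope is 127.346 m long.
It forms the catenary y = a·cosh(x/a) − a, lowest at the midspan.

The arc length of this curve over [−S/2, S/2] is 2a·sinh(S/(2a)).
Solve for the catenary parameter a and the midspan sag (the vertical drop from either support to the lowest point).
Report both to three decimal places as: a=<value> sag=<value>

a=42.230 sag=34.174

seed: a₀ = √(S³/(24(L−S))) = √(101.273³/(24·26.073)) = 40.741723
iter 1: u=1.242866  f(a)=+2.089e+00  f'(a)=-1.489e+00  a ← 40.741723 − (+2.089e+00/-1.489e+00) = 42.145116
iter 2: u=1.201480  f(a)=+1.128e-01  f'(a)=-1.332e+00  a ← 42.145116 − (+1.128e-01/-1.332e+00) = 42.229811
iter 3: u=1.199070  f(a)=+3.704e-04  f'(a)=-1.323e+00  a ← 42.229811 − (+3.704e-04/-1.323e+00) = 42.230091
iter 4: u=1.199062  f(a)=+4.023e-09  f'(a)=-1.323e+00  a ← 42.230091 − (+4.023e-09/-1.323e+00) = 42.230091
iter 5: u=1.199062  f(a)=-1.421e-14  f'(a)=-1.323e+00  a ← 42.230091 − (-1.421e-14/-1.323e+00) = 42.230091
converged: |Δa| < 1e-12 after 5 iterations
sag = a·(cosh(S/(2a)) − 1) = 42.230091·(cosh(1.199062) − 1) = 34.174304
T_max/T_min = cosh(S/(2a)) = 1.809241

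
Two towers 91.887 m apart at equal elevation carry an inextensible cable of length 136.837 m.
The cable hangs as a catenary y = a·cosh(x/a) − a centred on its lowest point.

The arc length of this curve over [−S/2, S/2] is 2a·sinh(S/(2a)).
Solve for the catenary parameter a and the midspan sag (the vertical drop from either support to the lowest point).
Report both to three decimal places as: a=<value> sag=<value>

a=28.598 sag=45.557

seed: a₀ = √(S³/(24(L−S))) = √(91.887³/(24·44.950)) = 26.817028
iter 1: u=1.713221  f(a)=+7.077e+00  f'(a)=-4.445e+00  a ← 26.817028 − (+7.077e+00/-4.445e+00) = 28.409067
iter 2: u=1.617213  f(a)=+6.792e-01  f'(a)=-3.630e+00  a ← 28.409067 − (+6.792e-01/-3.630e+00) = 28.596193
iter 3: u=1.606630  f(a)=+7.722e-03  f'(a)=-3.547e+00  a ← 28.596193 − (+7.722e-03/-3.547e+00) = 28.598370
iter 4: u=1.606508  f(a)=+1.023e-06  f'(a)=-3.546e+00  a ← 28.598370 − (+1.023e-06/-3.546e+00) = 28.598370
iter 5: u=1.606508  f(a)=-2.842e-14  f'(a)=-3.546e+00  a ← 28.598370 − (-2.842e-14/-3.546e+00) = 28.598370
converged: |Δa| < 1e-12 after 5 iterations
sag = a·(cosh(S/(2a)) − 1) = 28.598370·(cosh(1.606508) − 1) = 45.556589
T_max/T_min = cosh(S/(2a)) = 2.592979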